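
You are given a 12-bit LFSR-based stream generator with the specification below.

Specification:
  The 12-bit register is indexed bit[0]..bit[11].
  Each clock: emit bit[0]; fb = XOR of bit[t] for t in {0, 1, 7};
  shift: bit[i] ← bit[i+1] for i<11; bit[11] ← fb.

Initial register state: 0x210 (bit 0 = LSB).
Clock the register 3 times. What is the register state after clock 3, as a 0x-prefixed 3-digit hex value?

0x842

reg_0 = 0x210
clock 1: out=0, reg = 0x108
clock 2: out=0, reg = 0x084
clock 3: out=0, reg = 0x842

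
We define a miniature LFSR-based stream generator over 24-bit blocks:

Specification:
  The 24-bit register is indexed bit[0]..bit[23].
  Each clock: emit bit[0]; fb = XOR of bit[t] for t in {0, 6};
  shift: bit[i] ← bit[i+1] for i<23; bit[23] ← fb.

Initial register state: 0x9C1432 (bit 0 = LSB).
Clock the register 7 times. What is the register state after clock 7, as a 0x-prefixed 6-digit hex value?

reg_0 = 0x9C1432
clock 1: out=0, reg = 0x4E0A19
clock 2: out=1, reg = 0xA7050C
clock 3: out=0, reg = 0x538286
clock 4: out=0, reg = 0x29C143
clock 5: out=1, reg = 0x14E0A1
clock 6: out=1, reg = 0x8A7050
clock 7: out=0, reg = 0xC53828

0xC53828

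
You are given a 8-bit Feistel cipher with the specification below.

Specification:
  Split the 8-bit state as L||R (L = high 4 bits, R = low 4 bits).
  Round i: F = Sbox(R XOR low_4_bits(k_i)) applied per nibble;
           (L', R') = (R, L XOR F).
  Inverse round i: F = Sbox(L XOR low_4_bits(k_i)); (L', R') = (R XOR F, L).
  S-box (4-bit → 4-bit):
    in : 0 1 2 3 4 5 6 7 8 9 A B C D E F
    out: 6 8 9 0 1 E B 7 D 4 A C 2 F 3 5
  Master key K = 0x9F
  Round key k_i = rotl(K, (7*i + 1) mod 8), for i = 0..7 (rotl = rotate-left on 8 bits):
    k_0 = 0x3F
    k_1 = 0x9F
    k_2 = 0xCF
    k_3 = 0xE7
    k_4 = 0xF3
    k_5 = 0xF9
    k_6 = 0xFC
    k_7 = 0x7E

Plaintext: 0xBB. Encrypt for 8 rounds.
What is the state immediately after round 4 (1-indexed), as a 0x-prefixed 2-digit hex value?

s_0 = plaintext = 0xBB
s_1 = Round(s_0, k_0) = 0xBA
s_2 = Round(s_1, k_1) = 0xA5
s_3 = Round(s_2, k_2) = 0x50
s_4 = Round(s_3, k_3) = 0x02
s_5 = Round(s_4, k_4) = 0x28
s_6 = Round(s_5, k_5) = 0x8A
s_7 = Round(s_6, k_6) = 0xA3
s_8 = Round(s_7, k_7) = 0x35

0x02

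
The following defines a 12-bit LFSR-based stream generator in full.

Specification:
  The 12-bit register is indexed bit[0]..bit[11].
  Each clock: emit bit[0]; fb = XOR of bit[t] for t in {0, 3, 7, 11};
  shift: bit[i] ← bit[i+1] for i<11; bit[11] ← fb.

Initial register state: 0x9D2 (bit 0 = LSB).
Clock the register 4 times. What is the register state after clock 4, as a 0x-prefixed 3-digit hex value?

0x69D

reg_0 = 0x9D2
clock 1: out=0, reg = 0x4E9
clock 2: out=1, reg = 0xA74
clock 3: out=0, reg = 0xD3A
clock 4: out=0, reg = 0x69D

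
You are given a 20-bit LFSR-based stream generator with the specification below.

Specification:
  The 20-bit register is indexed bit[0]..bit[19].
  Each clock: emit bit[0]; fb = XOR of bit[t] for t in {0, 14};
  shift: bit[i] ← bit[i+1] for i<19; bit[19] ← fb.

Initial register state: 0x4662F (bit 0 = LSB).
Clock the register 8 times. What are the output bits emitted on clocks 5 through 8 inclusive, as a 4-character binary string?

0100

reg_0 = 0x4662F
clock 1: out=1, reg = 0x23317
clock 2: out=1, reg = 0x9198B
clock 3: out=1, reg = 0xC8CC5
clock 4: out=1, reg = 0xE4662
clock 5: out=0, reg = 0xF2331
clock 6: out=1, reg = 0xF9198
clock 7: out=0, reg = 0x7C8CC
clock 8: out=0, reg = 0xBE466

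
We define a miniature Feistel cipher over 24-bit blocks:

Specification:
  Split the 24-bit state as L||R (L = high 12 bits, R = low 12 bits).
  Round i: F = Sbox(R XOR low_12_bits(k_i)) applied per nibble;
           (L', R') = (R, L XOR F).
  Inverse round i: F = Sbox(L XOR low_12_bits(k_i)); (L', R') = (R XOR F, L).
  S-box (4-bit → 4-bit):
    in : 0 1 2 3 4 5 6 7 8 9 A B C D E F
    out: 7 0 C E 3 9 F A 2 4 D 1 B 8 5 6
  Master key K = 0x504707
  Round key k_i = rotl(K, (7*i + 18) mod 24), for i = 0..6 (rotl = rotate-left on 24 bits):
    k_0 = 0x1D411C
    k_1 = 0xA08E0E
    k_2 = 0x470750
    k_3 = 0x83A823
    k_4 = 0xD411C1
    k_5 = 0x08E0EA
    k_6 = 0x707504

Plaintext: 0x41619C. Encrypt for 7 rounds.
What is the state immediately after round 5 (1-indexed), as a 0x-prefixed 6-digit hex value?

s_0 = plaintext = 0x41619C
s_1 = Round(s_0, k_0) = 0x19C331
s_2 = Round(s_1, k_1) = 0x33197A
s_3 = Round(s_2, k_2) = 0x97A6FC
s_4 = Round(s_3, k_3) = 0x6FCCFC
s_5 = Round(s_4, k_4) = 0xCFCE14
s_6 = Round(s_5, k_5) = 0xE14999
s_7 = Round(s_6, k_6) = 0x99955C

0xCFCE14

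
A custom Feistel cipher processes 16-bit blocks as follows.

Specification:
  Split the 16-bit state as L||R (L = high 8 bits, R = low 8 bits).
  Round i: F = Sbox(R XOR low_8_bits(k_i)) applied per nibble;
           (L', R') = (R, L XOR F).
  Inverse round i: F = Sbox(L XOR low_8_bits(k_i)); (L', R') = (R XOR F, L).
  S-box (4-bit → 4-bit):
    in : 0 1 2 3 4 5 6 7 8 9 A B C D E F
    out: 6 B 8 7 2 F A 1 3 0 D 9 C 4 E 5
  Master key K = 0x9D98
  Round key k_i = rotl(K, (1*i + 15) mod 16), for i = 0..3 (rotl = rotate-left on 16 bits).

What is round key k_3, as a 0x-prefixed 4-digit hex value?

K = 0x9D98
k_0 = rotl(K, (1*0+15) mod 16) = rotl(K, 15) = 0x4ECC
k_1 = rotl(K, (1*1+15) mod 16) = rotl(K, 0) = 0x9D98
k_2 = rotl(K, (1*2+15) mod 16) = rotl(K, 1) = 0x3B31
k_3 = rotl(K, (1*3+15) mod 16) = rotl(K, 2) = 0x7662

0x7662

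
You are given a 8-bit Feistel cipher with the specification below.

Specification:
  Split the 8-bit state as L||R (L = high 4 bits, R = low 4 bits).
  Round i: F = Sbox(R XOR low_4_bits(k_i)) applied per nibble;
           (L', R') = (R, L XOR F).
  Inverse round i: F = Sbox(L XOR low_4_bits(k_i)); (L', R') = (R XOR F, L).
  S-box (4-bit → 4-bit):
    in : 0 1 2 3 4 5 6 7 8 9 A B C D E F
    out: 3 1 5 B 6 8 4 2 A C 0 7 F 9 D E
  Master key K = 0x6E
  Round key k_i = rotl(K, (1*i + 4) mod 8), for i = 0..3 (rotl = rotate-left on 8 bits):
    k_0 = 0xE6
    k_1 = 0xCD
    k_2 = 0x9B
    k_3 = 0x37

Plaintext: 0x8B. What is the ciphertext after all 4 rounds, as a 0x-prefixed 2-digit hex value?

0xFE

s_0 = plaintext = 0x8B
s_1 = Round(s_0, k_0) = 0xB1
s_2 = Round(s_1, k_1) = 0x14
s_3 = Round(s_2, k_2) = 0x4F
s_4 = Round(s_3, k_3) = 0xFE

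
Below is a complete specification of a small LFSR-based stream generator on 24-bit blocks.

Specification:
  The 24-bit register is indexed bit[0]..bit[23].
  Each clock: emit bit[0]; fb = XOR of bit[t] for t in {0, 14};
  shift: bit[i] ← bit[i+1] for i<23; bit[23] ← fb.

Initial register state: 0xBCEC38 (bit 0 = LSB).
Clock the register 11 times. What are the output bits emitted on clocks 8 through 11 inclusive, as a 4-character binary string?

0001

reg_0 = 0xBCEC38
clock 1: out=0, reg = 0xDE761C
clock 2: out=0, reg = 0xEF3B0E
clock 3: out=0, reg = 0x779D87
clock 4: out=1, reg = 0xBBCEC3
clock 5: out=1, reg = 0x5DE761
clock 6: out=1, reg = 0x2EF3B0
clock 7: out=0, reg = 0x9779D8
clock 8: out=0, reg = 0xCBBCEC
clock 9: out=0, reg = 0x65DE76
clock 10: out=0, reg = 0xB2EF3B
clock 11: out=1, reg = 0x59779D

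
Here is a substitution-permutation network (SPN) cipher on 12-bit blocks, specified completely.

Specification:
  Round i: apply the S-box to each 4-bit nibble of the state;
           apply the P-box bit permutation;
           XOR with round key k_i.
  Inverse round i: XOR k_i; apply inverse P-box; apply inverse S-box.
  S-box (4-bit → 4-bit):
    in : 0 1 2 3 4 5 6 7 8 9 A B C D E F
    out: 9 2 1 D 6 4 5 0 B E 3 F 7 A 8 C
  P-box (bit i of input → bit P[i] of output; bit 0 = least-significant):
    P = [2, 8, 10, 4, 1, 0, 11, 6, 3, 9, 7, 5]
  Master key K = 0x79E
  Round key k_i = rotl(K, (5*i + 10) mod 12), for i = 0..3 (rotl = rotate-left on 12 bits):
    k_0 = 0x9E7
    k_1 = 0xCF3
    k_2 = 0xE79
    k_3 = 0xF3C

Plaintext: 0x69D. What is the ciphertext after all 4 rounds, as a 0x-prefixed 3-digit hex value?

s_0 = plaintext = 0x69D
s_1 = Round(s_0, k_0) = 0x03E
s_2 = Round(s_1, k_1) = 0x489
s_3 = Round(s_2, k_2) = 0x9AA
s_4 = Round(s_3, k_3) = 0xC9B

0xC9B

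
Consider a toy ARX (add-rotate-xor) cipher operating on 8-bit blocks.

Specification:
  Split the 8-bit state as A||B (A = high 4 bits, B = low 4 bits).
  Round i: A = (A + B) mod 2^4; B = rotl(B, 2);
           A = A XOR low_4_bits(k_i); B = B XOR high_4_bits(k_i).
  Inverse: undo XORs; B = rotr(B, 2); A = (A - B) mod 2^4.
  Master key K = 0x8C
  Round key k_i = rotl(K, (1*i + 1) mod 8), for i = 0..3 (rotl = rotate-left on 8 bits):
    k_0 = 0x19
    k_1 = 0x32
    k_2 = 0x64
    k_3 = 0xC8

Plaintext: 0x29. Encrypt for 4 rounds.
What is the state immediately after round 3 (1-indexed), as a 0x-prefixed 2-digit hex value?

s_0 = plaintext = 0x29
s_1 = Round(s_0, k_0) = 0x27
s_2 = Round(s_1, k_1) = 0xBE
s_3 = Round(s_2, k_2) = 0xDD
s_4 = Round(s_3, k_3) = 0x2B

0xDD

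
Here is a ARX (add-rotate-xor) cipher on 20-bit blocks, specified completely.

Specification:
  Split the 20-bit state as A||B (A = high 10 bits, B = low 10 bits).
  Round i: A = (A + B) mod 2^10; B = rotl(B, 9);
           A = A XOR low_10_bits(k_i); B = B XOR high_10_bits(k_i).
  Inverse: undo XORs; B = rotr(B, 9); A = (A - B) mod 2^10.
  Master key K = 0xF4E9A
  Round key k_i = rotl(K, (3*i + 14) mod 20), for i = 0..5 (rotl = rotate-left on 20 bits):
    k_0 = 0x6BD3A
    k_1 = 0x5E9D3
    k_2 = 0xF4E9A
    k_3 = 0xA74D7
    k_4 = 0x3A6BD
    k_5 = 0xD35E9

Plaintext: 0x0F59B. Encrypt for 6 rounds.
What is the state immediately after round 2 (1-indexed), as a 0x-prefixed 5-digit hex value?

s_0 = plaintext = 0x0F59B
s_1 = Round(s_0, k_0) = 0x38B62
s_2 = Round(s_1, k_1) = 0x65CCB
s_3 = Round(s_2, k_2) = 0x3E1B6
s_4 = Round(s_3, k_3) = 0x9E646
s_5 = Round(s_4, k_4) = 0x809CA
s_6 = Round(s_5, k_5) = 0x897A8

0x65CCB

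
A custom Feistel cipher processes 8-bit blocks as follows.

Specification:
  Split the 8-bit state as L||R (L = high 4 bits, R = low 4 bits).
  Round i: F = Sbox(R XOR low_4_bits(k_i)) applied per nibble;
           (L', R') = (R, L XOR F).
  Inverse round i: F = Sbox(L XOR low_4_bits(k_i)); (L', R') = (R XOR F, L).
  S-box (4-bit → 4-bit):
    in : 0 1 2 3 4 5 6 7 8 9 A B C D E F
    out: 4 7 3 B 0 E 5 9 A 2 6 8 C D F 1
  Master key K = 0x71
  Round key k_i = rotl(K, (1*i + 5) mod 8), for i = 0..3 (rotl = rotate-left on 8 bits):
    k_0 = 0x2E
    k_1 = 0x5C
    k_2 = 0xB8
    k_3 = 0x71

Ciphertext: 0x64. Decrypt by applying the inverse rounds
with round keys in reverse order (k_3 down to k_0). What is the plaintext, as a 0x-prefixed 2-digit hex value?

0x3D

s_0 = ciphertext = 0x64
s_1 = InvRound(s_0, k_3) = 0xD6
s_2 = InvRound(s_1, k_2) = 0x8D
s_3 = InvRound(s_2, k_1) = 0xD8
s_4 = InvRound(s_3, k_0) = 0x3D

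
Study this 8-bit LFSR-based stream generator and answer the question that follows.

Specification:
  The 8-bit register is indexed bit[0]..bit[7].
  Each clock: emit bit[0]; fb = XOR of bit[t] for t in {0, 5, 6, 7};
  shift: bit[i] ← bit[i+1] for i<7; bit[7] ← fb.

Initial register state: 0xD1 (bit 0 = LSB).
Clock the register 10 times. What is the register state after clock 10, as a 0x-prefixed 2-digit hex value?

reg_0 = 0xD1
clock 1: out=1, reg = 0xE8
clock 2: out=0, reg = 0xF4
clock 3: out=0, reg = 0xFA
clock 4: out=0, reg = 0xFD
clock 5: out=1, reg = 0x7E
clock 6: out=0, reg = 0x3F
clock 7: out=1, reg = 0x1F
clock 8: out=1, reg = 0x8F
clock 9: out=1, reg = 0x47
clock 10: out=1, reg = 0x23

0x23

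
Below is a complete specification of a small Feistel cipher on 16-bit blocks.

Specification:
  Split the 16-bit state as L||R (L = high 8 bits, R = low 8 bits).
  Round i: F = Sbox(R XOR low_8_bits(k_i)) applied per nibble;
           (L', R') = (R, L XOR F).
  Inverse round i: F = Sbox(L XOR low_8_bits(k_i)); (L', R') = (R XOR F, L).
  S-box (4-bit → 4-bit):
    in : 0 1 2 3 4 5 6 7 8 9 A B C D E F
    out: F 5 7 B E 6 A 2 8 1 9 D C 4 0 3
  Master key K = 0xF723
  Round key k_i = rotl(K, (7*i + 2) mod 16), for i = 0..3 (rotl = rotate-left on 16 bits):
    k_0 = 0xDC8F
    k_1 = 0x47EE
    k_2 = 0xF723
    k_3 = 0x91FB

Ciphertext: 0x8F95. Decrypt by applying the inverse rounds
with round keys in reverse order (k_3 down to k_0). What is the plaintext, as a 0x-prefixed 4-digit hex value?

s_0 = ciphertext = 0x8F95
s_1 = InvRound(s_0, k_3) = 0xBB8F
s_2 = InvRound(s_1, k_2) = 0x97BB
s_3 = InvRound(s_2, k_1) = 0x9A97
s_4 = InvRound(s_3, k_0) = 0xC19A

0xC19A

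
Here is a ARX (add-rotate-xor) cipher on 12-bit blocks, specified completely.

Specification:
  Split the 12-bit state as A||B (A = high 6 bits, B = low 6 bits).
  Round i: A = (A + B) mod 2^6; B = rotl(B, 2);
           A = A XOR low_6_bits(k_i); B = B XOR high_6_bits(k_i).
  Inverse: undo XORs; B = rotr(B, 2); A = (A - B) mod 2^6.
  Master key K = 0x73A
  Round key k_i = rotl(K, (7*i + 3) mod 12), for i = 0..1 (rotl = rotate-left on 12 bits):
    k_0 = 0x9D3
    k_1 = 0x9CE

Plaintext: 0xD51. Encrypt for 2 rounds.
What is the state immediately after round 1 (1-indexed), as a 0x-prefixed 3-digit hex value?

s_0 = plaintext = 0xD51
s_1 = Round(s_0, k_0) = 0x562
s_2 = Round(s_1, k_1) = 0xE6D

0x562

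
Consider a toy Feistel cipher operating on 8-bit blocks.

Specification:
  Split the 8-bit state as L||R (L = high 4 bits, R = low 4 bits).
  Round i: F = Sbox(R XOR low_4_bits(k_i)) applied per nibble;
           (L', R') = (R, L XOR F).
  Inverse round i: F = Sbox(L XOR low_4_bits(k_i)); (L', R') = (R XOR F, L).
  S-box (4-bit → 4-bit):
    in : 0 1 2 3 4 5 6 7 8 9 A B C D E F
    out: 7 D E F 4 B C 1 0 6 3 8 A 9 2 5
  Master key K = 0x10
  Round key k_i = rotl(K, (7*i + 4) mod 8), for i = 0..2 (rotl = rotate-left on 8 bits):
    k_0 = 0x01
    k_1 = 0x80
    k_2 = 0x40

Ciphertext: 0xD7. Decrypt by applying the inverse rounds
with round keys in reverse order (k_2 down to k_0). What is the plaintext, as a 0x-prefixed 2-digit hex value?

s_0 = ciphertext = 0xD7
s_1 = InvRound(s_0, k_2) = 0xED
s_2 = InvRound(s_1, k_1) = 0xFE
s_3 = InvRound(s_2, k_0) = 0xCF

0xCF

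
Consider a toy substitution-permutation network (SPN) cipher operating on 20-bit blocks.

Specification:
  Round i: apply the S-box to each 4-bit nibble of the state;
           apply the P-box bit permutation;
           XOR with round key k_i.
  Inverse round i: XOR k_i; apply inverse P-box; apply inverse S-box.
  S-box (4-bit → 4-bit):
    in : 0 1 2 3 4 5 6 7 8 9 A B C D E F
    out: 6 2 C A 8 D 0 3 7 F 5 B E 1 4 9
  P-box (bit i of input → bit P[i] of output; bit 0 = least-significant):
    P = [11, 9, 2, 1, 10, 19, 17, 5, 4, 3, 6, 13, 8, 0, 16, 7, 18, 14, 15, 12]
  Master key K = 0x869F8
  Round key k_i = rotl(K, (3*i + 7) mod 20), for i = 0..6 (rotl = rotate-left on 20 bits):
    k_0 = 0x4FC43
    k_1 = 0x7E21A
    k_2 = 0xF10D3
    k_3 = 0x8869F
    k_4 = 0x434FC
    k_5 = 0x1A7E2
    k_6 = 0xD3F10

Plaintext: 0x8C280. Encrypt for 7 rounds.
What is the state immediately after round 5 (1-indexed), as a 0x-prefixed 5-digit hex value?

0xAA532

s_0 = plaintext = 0x8C280
s_1 = Round(s_0, k_0) = 0xB1A86
s_2 = Round(s_1, k_1) = 0x9B64B
s_3 = Round(s_2, k_2) = 0xBCB70
s_4 = Round(s_3, k_3) = 0x5F002
s_5 = Round(s_4, k_4) = 0xAA532
s_6 = Round(s_5, k_5) = 0xC0694
s_7 = Round(s_6, k_6) = 0x6EB33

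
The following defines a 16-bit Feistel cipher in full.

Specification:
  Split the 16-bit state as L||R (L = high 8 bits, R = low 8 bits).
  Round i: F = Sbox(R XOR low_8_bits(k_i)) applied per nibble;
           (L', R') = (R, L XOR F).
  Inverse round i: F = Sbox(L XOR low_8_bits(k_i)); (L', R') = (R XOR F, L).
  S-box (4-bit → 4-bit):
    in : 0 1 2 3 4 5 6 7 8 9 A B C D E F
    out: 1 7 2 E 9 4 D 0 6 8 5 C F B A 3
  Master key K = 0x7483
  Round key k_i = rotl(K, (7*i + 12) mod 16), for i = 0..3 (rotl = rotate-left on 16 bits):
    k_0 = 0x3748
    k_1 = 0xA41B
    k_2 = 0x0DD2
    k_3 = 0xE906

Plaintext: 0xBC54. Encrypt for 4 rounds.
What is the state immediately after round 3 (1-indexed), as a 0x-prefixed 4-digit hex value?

s_0 = plaintext = 0xBC54
s_1 = Round(s_0, k_0) = 0x54C3
s_2 = Round(s_1, k_1) = 0xC3E2
s_3 = Round(s_2, k_2) = 0xE222
s_4 = Round(s_3, k_3) = 0x22CB

0xE222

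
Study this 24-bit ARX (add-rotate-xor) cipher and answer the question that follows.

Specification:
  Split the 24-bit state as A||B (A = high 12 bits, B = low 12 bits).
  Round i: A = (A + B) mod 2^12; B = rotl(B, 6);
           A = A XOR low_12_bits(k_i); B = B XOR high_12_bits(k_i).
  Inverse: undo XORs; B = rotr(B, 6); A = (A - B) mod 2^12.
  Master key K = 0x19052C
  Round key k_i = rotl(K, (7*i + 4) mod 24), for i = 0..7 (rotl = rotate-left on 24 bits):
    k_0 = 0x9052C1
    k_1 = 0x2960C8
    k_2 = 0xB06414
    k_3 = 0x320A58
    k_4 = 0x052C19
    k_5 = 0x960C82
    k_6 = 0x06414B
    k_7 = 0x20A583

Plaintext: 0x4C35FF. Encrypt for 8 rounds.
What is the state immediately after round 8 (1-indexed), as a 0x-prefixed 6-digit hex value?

s_0 = plaintext = 0x4C35FF
s_1 = Round(s_0, k_0) = 0x8036D2
s_2 = Round(s_1, k_1) = 0xE1D60D
s_3 = Round(s_2, k_2) = 0x03E85E
s_4 = Round(s_3, k_3) = 0x2C4481
s_5 = Round(s_4, k_4) = 0xB5C000
s_6 = Round(s_5, k_5) = 0x7DE960
s_7 = Round(s_6, k_6) = 0x075841
s_8 = Round(s_7, k_7) = 0xD3526B

0xD3526B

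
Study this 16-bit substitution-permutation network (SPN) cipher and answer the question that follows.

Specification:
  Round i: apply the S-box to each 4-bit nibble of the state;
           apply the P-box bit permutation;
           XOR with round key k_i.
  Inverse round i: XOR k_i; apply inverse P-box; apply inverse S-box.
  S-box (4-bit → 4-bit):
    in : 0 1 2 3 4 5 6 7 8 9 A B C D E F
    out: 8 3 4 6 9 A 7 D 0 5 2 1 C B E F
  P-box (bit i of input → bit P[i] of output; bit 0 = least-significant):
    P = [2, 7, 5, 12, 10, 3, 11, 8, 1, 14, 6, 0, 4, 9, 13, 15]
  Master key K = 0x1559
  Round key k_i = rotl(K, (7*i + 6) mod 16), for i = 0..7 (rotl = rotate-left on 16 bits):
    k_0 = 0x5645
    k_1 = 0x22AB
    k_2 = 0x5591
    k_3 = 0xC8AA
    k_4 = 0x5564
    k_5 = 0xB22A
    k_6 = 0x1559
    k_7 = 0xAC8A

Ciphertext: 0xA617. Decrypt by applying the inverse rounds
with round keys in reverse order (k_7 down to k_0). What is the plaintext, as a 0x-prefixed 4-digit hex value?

s_0 = ciphertext = 0xA617
s_1 = InvRound(s_0, k_7) = 0x1031
s_2 = InvRound(s_1, k_6) = 0x82D2
s_3 = InvRound(s_2, k_5) = 0x92AE
s_4 = InvRound(s_3, k_4) = 0x56DA
s_5 = InvRound(s_4, k_3) = 0xD29C
s_6 = InvRound(s_5, k_2) = 0x50DB
s_7 = InvRound(s_6, k_1) = 0x638C
s_8 = InvRound(s_7, k_0) = 0x2CD5

0x2CD5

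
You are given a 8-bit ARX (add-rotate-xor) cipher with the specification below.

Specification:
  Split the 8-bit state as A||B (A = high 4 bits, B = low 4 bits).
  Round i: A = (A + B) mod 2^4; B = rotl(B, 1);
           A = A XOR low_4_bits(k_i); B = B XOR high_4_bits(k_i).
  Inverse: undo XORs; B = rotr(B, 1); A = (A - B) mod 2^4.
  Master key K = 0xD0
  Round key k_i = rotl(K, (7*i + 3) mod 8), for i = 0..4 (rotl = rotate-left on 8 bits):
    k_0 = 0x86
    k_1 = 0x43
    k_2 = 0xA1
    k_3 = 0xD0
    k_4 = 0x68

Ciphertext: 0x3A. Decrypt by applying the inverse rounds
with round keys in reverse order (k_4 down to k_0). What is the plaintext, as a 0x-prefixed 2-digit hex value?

0xDB

s_0 = ciphertext = 0x3A
s_1 = InvRound(s_0, k_4) = 0x56
s_2 = InvRound(s_1, k_3) = 0x8D
s_3 = InvRound(s_2, k_2) = 0xEB
s_4 = InvRound(s_3, k_1) = 0xEF
s_5 = InvRound(s_4, k_0) = 0xDB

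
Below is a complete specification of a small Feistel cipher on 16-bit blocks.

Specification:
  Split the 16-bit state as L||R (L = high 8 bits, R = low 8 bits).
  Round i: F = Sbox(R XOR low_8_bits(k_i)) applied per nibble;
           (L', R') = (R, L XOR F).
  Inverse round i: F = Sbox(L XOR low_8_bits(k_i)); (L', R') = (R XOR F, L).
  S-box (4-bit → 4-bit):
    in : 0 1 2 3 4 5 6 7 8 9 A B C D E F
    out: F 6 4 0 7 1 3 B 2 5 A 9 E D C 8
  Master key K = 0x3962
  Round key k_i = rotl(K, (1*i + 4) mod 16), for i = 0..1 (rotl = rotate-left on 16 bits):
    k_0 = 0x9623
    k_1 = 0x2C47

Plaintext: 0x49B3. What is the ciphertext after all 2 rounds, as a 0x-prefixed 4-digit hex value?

s_0 = plaintext = 0x49B3
s_1 = Round(s_0, k_0) = 0xB316
s_2 = Round(s_1, k_1) = 0x16A5

0x16A5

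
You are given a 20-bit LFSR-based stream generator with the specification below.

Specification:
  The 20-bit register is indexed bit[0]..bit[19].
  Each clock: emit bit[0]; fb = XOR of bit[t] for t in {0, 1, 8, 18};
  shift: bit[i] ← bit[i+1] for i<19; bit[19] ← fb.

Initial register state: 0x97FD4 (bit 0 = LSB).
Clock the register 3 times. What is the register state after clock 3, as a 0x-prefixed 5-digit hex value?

0xF2FFA

reg_0 = 0x97FD4
clock 1: out=0, reg = 0xCBFEA
clock 2: out=0, reg = 0xE5FF5
clock 3: out=1, reg = 0xF2FFA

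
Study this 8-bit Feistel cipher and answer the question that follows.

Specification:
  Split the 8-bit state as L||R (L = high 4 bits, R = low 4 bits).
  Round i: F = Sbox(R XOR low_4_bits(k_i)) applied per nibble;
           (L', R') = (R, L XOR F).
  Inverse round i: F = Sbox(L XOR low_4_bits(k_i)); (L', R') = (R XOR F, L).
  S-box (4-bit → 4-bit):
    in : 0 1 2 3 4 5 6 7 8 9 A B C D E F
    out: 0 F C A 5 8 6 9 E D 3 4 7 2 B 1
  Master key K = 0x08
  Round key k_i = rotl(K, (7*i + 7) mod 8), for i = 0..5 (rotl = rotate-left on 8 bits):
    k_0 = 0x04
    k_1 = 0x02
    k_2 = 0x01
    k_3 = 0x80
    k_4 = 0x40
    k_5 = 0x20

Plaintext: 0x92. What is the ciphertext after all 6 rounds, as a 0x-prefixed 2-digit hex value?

0x00

s_0 = plaintext = 0x92
s_1 = Round(s_0, k_0) = 0x2F
s_2 = Round(s_1, k_1) = 0xF0
s_3 = Round(s_2, k_2) = 0x00
s_4 = Round(s_3, k_3) = 0x00
s_5 = Round(s_4, k_4) = 0x00
s_6 = Round(s_5, k_5) = 0x00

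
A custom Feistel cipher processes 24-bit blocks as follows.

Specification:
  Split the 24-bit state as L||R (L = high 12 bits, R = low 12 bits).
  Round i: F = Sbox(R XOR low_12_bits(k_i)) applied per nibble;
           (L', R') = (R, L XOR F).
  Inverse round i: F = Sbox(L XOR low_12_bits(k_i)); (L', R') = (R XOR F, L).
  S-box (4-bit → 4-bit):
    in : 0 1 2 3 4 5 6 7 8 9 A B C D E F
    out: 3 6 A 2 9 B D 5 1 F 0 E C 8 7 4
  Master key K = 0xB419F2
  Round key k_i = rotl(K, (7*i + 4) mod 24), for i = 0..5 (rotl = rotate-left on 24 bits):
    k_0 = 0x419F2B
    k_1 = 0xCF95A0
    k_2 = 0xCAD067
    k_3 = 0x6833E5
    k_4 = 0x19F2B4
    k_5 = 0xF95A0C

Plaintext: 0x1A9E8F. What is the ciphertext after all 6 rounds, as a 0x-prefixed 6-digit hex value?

s_0 = plaintext = 0x1A9E8F
s_1 = Round(s_0, k_0) = 0xE8F7A0
s_2 = Round(s_1, k_1) = 0x7A04BC
s_3 = Round(s_2, k_2) = 0x4BCE2E
s_4 = Round(s_3, k_3) = 0xE2EC72
s_5 = Round(s_4, k_4) = 0xC729E3
s_6 = Round(s_5, k_5) = 0x9E3E06

0x9E3E06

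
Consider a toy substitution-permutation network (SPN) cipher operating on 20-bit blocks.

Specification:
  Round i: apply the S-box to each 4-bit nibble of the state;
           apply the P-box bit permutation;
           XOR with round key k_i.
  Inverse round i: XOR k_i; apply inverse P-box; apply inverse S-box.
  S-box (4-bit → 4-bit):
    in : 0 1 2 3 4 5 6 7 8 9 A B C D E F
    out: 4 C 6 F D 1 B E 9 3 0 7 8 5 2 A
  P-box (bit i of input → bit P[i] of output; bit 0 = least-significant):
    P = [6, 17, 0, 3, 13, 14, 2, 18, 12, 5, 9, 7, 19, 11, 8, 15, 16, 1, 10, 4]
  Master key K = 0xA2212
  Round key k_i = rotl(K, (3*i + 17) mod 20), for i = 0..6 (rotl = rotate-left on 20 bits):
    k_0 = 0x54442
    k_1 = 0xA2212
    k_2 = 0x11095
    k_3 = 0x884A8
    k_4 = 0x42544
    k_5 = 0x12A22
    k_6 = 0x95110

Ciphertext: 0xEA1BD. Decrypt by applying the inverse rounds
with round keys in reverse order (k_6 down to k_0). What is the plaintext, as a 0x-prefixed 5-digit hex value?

0xBE363

s_0 = ciphertext = 0xEA1BD
s_1 = InvRound(s_0, k_6) = 0x5C637
s_2 = InvRound(s_1, k_5) = 0x1FA30
s_3 = InvRound(s_2, k_4) = 0x47B75
s_4 = InvRound(s_3, k_3) = 0x13434
s_5 = InvRound(s_4, k_2) = 0x0AF50
s_6 = InvRound(s_5, k_1) = 0x23AA9
s_7 = InvRound(s_6, k_0) = 0xBE363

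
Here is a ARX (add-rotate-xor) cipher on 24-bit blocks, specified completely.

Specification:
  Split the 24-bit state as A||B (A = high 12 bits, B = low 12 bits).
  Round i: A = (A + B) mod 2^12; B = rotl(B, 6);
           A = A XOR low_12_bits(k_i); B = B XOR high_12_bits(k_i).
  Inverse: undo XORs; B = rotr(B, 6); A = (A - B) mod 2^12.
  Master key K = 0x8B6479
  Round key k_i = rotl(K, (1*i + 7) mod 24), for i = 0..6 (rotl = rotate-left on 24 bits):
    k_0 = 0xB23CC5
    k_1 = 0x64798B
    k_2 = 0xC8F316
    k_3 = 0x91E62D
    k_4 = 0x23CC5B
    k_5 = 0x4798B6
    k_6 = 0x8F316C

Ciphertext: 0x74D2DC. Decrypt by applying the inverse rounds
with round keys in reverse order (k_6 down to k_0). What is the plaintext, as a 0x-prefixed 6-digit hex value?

s_0 = ciphertext = 0x74D2DC
s_1 = InvRound(s_0, k_6) = 0xA39BE8
s_2 = InvRound(s_1, k_5) = 0xE1147E
s_3 = InvRound(s_2, k_4) = 0x1B1099
s_4 = InvRound(s_3, k_3) = 0x5B61E6
s_5 = InvRound(s_4, k_2) = 0xC2BA75
s_6 = InvRound(s_5, k_1) = 0x8F0CB0
s_7 = InvRound(s_6, k_0) = 0xF574DE

0xF574DE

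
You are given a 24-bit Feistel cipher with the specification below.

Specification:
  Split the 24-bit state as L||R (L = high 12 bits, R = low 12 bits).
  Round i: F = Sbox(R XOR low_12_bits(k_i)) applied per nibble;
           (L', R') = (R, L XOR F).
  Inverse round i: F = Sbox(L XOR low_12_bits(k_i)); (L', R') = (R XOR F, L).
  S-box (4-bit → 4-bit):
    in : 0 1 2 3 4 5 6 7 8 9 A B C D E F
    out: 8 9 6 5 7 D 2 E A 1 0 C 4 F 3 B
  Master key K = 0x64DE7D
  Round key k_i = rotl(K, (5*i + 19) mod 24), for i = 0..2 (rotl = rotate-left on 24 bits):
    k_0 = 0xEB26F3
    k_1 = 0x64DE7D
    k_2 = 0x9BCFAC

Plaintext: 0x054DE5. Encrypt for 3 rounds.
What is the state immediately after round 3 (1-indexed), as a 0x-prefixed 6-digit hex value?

0xB29B6B

s_0 = plaintext = 0x054DE5
s_1 = Round(s_0, k_0) = 0xDE5CC6
s_2 = Round(s_1, k_1) = 0xCC6B29
s_3 = Round(s_2, k_2) = 0xB29B6B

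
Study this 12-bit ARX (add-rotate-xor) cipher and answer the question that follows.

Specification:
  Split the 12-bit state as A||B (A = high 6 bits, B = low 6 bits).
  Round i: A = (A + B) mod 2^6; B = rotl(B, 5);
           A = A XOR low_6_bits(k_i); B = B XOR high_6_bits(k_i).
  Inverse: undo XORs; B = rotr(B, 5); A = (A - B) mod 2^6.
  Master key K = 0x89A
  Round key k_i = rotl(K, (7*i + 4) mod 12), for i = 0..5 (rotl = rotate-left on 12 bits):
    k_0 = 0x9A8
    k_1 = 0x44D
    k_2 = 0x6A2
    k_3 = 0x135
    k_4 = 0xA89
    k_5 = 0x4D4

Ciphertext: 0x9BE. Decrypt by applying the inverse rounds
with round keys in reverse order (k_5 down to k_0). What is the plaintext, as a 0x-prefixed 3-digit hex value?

s_0 = ciphertext = 0x9BE
s_1 = InvRound(s_0, k_5) = 0x5DB
s_2 = InvRound(s_1, k_4) = 0xEE3
s_3 = InvRound(s_2, k_3) = 0xFCF
s_4 = InvRound(s_3, k_2) = 0xCEA
s_5 = InvRound(s_4, k_1) = 0x1F7
s_6 = InvRound(s_5, k_0) = 0x362

0x362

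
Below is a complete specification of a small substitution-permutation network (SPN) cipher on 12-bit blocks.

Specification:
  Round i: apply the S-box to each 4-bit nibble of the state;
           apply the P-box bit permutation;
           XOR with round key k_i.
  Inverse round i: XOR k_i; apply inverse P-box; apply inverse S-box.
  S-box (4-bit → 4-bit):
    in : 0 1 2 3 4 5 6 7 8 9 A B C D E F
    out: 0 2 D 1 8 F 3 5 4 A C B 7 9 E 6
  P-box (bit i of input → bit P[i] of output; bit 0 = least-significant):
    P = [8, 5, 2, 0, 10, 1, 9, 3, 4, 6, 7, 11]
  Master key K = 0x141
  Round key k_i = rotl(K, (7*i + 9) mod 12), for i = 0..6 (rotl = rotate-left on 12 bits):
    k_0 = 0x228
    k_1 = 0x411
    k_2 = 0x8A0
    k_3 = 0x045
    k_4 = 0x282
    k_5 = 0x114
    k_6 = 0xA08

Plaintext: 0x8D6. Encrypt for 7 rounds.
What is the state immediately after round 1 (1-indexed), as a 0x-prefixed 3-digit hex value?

0x780

s_0 = plaintext = 0x8D6
s_1 = Round(s_0, k_0) = 0x780
s_2 = Round(s_1, k_1) = 0x681
s_3 = Round(s_2, k_2) = 0xAD0
s_4 = Round(s_3, k_3) = 0xCCD
s_5 = Round(s_4, k_4) = 0x551
s_6 = Round(s_5, k_5) = 0xFEE
s_7 = Round(s_6, k_6) = 0x8E7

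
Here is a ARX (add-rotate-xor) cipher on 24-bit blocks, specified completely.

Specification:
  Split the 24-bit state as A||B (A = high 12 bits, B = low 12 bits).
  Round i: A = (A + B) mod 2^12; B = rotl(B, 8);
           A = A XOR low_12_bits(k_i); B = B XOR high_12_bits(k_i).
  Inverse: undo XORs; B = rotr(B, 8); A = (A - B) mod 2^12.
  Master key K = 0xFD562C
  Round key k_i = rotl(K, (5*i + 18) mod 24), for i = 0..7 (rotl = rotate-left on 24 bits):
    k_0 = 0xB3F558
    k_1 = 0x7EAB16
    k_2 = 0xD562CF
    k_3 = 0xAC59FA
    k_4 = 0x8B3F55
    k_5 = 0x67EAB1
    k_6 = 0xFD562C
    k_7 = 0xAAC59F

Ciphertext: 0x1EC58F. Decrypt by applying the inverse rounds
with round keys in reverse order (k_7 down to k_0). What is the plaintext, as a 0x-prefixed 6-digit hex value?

s_0 = ciphertext = 0x1EC58F
s_1 = InvRound(s_0, k_7) = 0x23423F
s_2 = InvRound(s_1, k_6) = 0x56BEAD
s_3 = InvRound(s_2, k_5) = 0x2A2D38
s_4 = InvRound(s_3, k_4) = 0x5428B5
s_5 = InvRound(s_4, k_3) = 0x5B6702
s_6 = InvRound(s_5, k_2) = 0x22F54A
s_7 = InvRound(s_6, k_1) = 0xF37A02
s_8 = InvRound(s_7, k_0) = 0x69E3D1

0x69E3D1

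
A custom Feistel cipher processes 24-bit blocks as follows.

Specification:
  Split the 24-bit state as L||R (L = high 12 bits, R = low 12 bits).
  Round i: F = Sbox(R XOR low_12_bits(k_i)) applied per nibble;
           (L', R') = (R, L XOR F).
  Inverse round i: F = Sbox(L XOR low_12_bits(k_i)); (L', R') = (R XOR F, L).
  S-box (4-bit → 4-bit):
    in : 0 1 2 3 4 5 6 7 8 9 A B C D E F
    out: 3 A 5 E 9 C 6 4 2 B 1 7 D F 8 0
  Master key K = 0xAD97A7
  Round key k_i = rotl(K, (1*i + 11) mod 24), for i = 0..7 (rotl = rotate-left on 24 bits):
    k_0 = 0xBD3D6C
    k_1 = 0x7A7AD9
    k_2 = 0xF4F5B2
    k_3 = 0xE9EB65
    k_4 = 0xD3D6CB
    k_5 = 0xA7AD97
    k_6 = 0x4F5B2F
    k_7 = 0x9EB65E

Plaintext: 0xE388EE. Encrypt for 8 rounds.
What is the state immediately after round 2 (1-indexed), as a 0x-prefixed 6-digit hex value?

0x21DA37

s_0 = plaintext = 0xE388EE
s_1 = Round(s_0, k_0) = 0x8EE21D
s_2 = Round(s_1, k_1) = 0x21DA37
s_3 = Round(s_2, k_2) = 0xA37231
s_4 = Round(s_3, k_3) = 0x2311FE
s_5 = Round(s_4, k_4) = 0x1FE6DD
s_6 = Round(s_5, k_5) = 0x6DD66F
s_7 = Round(s_6, k_6) = 0x66F94E
s_8 = Round(s_7, k_7) = 0x94E6CC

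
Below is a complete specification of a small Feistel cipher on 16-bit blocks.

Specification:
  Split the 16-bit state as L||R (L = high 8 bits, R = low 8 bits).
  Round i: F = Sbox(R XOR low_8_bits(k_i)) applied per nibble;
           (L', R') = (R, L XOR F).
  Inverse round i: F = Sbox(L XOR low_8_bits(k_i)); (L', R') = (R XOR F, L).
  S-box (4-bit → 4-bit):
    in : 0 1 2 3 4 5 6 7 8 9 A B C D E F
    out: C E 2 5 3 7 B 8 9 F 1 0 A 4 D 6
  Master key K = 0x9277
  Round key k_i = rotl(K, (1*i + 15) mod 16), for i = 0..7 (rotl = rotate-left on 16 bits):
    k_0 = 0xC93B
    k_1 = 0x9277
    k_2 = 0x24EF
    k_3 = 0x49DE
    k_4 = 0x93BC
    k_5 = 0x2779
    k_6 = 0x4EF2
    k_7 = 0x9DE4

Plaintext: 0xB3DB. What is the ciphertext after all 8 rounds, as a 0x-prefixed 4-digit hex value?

s_0 = plaintext = 0xB3DB
s_1 = Round(s_0, k_0) = 0xDB6F
s_2 = Round(s_1, k_1) = 0x6F32
s_3 = Round(s_2, k_2) = 0x322B
s_4 = Round(s_3, k_3) = 0x2B55
s_5 = Round(s_4, k_4) = 0x55F4
s_6 = Round(s_5, k_5) = 0xF4C1
s_7 = Round(s_6, k_6) = 0xC1A1
s_8 = Round(s_7, k_7) = 0xA1F6

0xA1F6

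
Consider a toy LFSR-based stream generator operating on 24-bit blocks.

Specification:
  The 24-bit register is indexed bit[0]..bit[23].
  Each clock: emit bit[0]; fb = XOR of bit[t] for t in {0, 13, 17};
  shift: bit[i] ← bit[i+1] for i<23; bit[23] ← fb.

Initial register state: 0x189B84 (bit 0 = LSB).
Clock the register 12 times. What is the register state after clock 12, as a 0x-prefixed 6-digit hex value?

reg_0 = 0x189B84
clock 1: out=0, reg = 0x0C4DC2
clock 2: out=0, reg = 0x0626E1
clock 3: out=1, reg = 0x831370
clock 4: out=0, reg = 0xC189B8
clock 5: out=0, reg = 0x60C4DC
clock 6: out=0, reg = 0x30626E
clock 7: out=0, reg = 0x983137
clock 8: out=1, reg = 0x4C189B
clock 9: out=1, reg = 0xA60C4D
clock 10: out=1, reg = 0x530626
clock 11: out=0, reg = 0xA98313
clock 12: out=1, reg = 0xD4C189

0xD4C189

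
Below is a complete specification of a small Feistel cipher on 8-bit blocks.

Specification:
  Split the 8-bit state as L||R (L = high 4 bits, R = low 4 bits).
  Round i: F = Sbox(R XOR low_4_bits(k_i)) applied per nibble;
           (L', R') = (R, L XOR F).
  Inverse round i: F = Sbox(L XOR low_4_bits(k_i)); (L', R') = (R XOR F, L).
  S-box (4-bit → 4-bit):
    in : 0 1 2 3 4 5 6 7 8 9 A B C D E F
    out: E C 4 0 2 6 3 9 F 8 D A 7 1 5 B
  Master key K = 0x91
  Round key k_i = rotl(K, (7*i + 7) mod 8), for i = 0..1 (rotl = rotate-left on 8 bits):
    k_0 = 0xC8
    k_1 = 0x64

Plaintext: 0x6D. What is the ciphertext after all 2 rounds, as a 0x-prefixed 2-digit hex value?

s_0 = plaintext = 0x6D
s_1 = Round(s_0, k_0) = 0xD0
s_2 = Round(s_1, k_1) = 0x0F

0x0F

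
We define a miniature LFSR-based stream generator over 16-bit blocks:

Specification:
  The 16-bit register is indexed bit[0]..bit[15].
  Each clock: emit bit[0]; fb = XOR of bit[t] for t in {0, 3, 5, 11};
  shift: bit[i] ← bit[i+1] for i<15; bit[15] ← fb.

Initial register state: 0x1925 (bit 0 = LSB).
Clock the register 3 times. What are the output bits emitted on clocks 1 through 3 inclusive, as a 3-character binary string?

101

reg_0 = 0x1925
clock 1: out=1, reg = 0x8C92
clock 2: out=0, reg = 0xC649
clock 3: out=1, reg = 0x6324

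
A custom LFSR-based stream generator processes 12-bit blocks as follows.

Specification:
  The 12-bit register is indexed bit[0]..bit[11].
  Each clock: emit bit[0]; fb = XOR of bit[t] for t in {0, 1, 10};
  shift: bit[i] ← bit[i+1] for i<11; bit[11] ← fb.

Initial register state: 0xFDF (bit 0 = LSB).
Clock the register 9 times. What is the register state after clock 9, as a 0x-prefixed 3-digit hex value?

0x07F

reg_0 = 0xFDF
clock 1: out=1, reg = 0xFEF
clock 2: out=1, reg = 0xFF7
clock 3: out=1, reg = 0xFFB
clock 4: out=1, reg = 0xFFD
clock 5: out=1, reg = 0x7FE
clock 6: out=0, reg = 0x3FF
clock 7: out=1, reg = 0x1FF
clock 8: out=1, reg = 0x0FF
clock 9: out=1, reg = 0x07F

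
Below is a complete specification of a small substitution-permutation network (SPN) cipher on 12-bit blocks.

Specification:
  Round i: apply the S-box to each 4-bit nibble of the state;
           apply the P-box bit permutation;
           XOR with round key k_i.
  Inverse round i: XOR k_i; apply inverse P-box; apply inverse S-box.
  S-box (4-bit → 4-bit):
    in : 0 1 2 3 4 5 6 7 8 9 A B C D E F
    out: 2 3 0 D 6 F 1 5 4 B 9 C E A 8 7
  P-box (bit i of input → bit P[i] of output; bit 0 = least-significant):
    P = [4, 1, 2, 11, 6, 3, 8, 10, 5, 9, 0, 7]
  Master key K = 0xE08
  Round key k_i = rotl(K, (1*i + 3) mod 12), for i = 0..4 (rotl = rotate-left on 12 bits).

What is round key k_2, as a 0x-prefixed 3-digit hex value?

K = 0xE08
k_0 = rotl(K, (1*0+3) mod 12) = rotl(K, 3) = 0x047
k_1 = rotl(K, (1*1+3) mod 12) = rotl(K, 4) = 0x08E
k_2 = rotl(K, (1*2+3) mod 12) = rotl(K, 5) = 0x11C

0x11C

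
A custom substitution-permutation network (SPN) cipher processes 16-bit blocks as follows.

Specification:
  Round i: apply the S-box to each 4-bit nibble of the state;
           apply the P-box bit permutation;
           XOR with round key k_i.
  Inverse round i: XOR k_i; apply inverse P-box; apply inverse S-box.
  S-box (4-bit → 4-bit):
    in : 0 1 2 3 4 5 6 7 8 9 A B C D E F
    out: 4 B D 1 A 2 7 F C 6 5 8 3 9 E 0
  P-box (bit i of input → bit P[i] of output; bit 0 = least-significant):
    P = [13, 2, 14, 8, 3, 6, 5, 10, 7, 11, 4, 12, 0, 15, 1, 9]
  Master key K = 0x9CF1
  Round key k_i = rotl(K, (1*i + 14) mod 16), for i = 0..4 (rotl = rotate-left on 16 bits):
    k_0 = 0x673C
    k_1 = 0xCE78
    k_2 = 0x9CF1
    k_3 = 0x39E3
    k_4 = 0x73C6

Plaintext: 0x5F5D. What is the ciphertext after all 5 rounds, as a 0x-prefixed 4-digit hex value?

0xE542

s_0 = plaintext = 0x5F5D
s_1 = Round(s_0, k_0) = 0xC67C
s_2 = Round(s_1, k_1) = 0x6285
s_3 = Round(s_2, k_2) = 0x0846
s_4 = Round(s_3, k_3) = 0x4DB5
s_5 = Round(s_4, k_4) = 0xE542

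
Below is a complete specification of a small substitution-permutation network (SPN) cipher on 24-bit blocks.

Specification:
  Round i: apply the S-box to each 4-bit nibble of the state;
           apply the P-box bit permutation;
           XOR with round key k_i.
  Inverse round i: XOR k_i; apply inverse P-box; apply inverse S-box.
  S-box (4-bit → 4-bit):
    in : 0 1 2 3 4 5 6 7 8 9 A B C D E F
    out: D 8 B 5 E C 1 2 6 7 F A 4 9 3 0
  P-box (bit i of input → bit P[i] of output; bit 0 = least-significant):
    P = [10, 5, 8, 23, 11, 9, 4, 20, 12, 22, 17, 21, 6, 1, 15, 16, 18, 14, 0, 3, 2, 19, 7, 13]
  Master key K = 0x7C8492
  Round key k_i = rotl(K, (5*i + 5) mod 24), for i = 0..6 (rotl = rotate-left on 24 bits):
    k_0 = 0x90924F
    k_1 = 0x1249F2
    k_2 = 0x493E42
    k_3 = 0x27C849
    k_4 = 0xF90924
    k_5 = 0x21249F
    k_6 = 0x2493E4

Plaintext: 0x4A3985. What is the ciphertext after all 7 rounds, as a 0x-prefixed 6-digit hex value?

0x25BC46

s_0 = plaintext = 0x4A3985
s_1 = Round(s_0, k_0) = 0x5E6196
s_2 = Round(s_1, k_1) = 0x362722
s_3 = Round(s_2, k_2) = 0x9C30A4
s_4 = Round(s_3, k_3) = 0x9D53BC
s_5 = Round(s_4, k_4) = 0xE69AA8
s_6 = Round(s_5, k_5) = 0x5FBFE9
s_7 = Round(s_6, k_6) = 0x25BC46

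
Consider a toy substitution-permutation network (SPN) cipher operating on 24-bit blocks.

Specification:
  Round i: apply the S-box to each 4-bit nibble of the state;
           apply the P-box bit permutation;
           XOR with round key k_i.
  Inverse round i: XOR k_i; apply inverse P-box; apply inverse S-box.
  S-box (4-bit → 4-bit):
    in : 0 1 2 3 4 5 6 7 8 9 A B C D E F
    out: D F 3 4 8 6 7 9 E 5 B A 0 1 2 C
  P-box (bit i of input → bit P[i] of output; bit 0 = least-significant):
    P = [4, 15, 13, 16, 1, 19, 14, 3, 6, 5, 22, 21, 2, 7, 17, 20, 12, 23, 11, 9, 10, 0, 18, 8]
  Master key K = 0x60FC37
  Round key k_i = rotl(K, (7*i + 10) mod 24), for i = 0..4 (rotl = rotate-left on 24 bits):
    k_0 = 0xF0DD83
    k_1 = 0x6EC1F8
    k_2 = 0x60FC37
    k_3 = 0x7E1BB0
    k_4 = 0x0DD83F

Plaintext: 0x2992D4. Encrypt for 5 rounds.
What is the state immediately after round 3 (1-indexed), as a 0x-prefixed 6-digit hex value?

s_0 = plaintext = 0x2992D4
s_1 = Round(s_0, k_0) = 0xF3C1E4
s_2 = Round(s_1, k_1) = 0x03C898
s_3 = Round(s_2, k_2) = 0x051115
s_4 = Round(s_3, k_3) = 0x80F65E
s_5 = Round(s_4, k_4) = 0x53035E

0x051115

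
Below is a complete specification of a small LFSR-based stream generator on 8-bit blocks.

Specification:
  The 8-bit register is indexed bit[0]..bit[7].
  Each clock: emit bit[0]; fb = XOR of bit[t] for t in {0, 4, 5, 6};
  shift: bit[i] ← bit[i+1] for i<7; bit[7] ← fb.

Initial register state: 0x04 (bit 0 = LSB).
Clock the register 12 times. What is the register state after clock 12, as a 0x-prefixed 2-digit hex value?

0xE3

reg_0 = 0x04
clock 1: out=0, reg = 0x02
clock 2: out=0, reg = 0x01
clock 3: out=1, reg = 0x80
clock 4: out=0, reg = 0x40
clock 5: out=0, reg = 0xA0
clock 6: out=0, reg = 0xD0
clock 7: out=0, reg = 0x68
clock 8: out=0, reg = 0x34
clock 9: out=0, reg = 0x1A
clock 10: out=0, reg = 0x8D
clock 11: out=1, reg = 0xC6
clock 12: out=0, reg = 0xE3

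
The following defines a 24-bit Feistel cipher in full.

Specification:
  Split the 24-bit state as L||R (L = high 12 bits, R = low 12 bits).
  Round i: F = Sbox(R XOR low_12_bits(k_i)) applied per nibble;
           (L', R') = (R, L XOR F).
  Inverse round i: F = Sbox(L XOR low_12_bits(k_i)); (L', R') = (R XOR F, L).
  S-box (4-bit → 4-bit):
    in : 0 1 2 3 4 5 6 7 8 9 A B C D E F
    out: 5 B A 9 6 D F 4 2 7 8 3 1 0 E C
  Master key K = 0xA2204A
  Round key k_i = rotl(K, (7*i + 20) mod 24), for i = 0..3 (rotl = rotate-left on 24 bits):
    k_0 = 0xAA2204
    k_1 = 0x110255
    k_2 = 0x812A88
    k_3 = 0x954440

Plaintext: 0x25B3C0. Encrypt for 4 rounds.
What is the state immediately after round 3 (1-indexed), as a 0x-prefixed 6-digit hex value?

0x072185

s_0 = plaintext = 0x25B3C0
s_1 = Round(s_0, k_0) = 0x3C094D
s_2 = Round(s_1, k_1) = 0x94D072
s_3 = Round(s_2, k_2) = 0x072185
s_4 = Round(s_3, k_3) = 0x185D6F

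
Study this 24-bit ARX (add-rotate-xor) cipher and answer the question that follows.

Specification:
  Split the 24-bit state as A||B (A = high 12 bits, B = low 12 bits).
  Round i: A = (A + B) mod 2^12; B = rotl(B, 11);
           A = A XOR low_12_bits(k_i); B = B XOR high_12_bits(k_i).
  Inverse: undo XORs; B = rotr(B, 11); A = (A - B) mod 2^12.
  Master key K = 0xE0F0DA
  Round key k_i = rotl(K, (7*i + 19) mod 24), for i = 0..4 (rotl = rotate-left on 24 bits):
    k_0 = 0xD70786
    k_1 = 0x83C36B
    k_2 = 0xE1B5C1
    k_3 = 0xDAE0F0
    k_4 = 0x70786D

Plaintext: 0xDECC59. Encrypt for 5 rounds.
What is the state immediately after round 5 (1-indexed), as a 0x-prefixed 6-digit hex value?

0x55DB64

s_0 = plaintext = 0xDECC59
s_1 = Round(s_0, k_0) = 0xDC335C
s_2 = Round(s_1, k_1) = 0x274992
s_3 = Round(s_2, k_2) = 0x9C7AD2
s_4 = Round(s_3, k_3) = 0x4698C7
s_5 = Round(s_4, k_4) = 0x55DB64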